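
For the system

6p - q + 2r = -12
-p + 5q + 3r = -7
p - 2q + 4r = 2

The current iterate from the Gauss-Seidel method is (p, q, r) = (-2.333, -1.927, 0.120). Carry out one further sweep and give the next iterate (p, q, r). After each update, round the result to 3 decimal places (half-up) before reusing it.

One sweep:
  p = (-12 - (-1)·-1.927 - (2)·0.120) / (6) = -2.361
  q = (-7 - (-1)·-2.361 - (3)·0.120) / (5) = -1.944
  r = (2 - (1)·-2.361 - (-2)·-1.944) / (4) = 0.118

(-2.361, -1.944, 0.118)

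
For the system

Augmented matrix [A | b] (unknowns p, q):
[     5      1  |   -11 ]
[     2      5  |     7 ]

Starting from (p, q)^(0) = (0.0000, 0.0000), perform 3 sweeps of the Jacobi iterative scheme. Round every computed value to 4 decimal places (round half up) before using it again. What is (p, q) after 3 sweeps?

Iteration 1:
  p = (-11 - (1)·0.0000) / (5) = -2.2000
  q = (7 - (2)·0.0000) / (5) = 1.4000
Iteration 2:
  p = (-11 - (1)·1.4000) / (5) = -2.4800
  q = (7 - (2)·-2.2000) / (5) = 2.2800
Iteration 3:
  p = (-11 - (1)·2.2800) / (5) = -2.6560
  q = (7 - (2)·-2.4800) / (5) = 2.3920

(-2.6560, 2.3920)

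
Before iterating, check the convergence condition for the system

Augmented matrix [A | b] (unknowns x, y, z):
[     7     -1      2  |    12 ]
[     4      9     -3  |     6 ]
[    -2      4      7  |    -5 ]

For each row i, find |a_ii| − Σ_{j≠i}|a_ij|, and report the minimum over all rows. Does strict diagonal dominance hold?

1

row 1: |7| − (1+2) = 4
row 2: |9| − (4+3) = 2
row 3: |7| − (2+4) = 1
minimum over rows = 1 → strictly diagonally dominant (convergence guaranteed)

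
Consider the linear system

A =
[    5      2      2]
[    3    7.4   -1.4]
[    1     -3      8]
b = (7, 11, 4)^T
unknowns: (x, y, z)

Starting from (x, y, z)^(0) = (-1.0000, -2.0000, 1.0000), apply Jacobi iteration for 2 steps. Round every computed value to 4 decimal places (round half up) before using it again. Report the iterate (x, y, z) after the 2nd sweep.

Iteration 1:
  x = (7 - (2)·-2.0000 - (2)·1.0000) / (5) = 1.8000
  y = (11 - (3)·-1.0000 - (-1.4)·1.0000) / (7.4) = 2.0811
  z = (4 - (1)·-1.0000 - (-3)·-2.0000) / (8) = -0.1250
Iteration 2:
  x = (7 - (2)·2.0811 - (2)·-0.1250) / (5) = 0.6176
  y = (11 - (3)·1.8000 - (-1.4)·-0.1250) / (7.4) = 0.7331
  z = (4 - (1)·1.8000 - (-3)·2.0811) / (8) = 1.0554

(0.6176, 0.7331, 1.0554)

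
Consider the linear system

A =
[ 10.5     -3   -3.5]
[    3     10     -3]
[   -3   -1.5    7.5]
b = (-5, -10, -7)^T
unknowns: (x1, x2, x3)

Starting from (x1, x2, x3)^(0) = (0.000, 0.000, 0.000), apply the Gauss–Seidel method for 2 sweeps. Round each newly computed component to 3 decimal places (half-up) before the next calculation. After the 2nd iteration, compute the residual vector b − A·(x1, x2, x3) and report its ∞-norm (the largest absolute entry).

1.633

Iteration 1:
  x1 = (-5 - (-3)·0.000 - (-3.5)·0.000) / (10.5) = -0.476
  x2 = (-10 - (3)·-0.476 - (-3)·0.000) / (10) = -0.857
  x3 = (-7 - (-3)·-0.476 - (-1.5)·-0.857) / (7.5) = -1.295
Iteration 2:
  x1 = (-5 - (-3)·-0.857 - (-3.5)·-1.295) / (10.5) = -1.153
  x2 = (-10 - (3)·-1.153 - (-3)·-1.295) / (10) = -1.043
  x3 = (-7 - (-3)·-1.153 - (-1.5)·-1.043) / (7.5) = -1.603
Residual b − A·x = (-1.633, -0.920, -0.001); ∞-norm = 1.633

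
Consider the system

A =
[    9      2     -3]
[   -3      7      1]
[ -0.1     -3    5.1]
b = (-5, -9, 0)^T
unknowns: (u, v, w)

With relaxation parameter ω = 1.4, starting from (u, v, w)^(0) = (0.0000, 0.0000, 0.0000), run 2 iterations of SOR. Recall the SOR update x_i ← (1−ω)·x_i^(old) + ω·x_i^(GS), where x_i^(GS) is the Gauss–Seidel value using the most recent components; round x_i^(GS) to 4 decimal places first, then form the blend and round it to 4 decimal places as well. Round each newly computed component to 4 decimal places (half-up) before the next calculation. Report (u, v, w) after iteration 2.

Iteration 1:
  u: GS value = (-5 - (2)·0.0000 - (-3)·0.0000) / (9) = -0.5556;  u ← (1−ω)·0.0000 + ω·-0.5556 = -0.7778
  v: GS value = (-9 - (-3)·-0.7778 - (1)·0.0000) / (7) = -1.6191;  v ← (1−ω)·0.0000 + ω·-1.6191 = -2.2667
  w: GS value = (0 - (-0.1)·-0.7778 - (-3)·-2.2667) / (5.1) = -1.3486;  w ← (1−ω)·0.0000 + ω·-1.3486 = -1.8880
Iteration 2:
  u: GS value = (-5 - (2)·-2.2667 - (-3)·-1.8880) / (9) = -0.6812;  u ← (1−ω)·-0.7778 + ω·-0.6812 = -0.6426
  v: GS value = (-9 - (-3)·-0.6426 - (1)·-1.8880) / (7) = -1.2914;  v ← (1−ω)·-2.2667 + ω·-1.2914 = -0.9013
  w: GS value = (0 - (-0.1)·-0.6426 - (-3)·-0.9013) / (5.1) = -0.5428;  w ← (1−ω)·-1.8880 + ω·-0.5428 = -0.0047

(-0.6426, -0.9013, -0.0047)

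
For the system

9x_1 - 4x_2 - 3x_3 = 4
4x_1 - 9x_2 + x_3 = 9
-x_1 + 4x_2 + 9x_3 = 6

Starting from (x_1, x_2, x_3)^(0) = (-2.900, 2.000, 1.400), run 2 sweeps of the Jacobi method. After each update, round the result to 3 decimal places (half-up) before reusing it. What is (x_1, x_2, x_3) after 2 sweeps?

(-0.685, -0.260, 1.815)

Iteration 1:
  x_1 = (4 - (-4)·2.000 - (-3)·1.400) / (9) = 1.800
  x_2 = (9 - (4)·-2.900 - (1)·1.400) / (-9) = -2.133
  x_3 = (6 - (-1)·-2.900 - (4)·2.000) / (9) = -0.544
Iteration 2:
  x_1 = (4 - (-4)·-2.133 - (-3)·-0.544) / (9) = -0.685
  x_2 = (9 - (4)·1.800 - (1)·-0.544) / (-9) = -0.260
  x_3 = (6 - (-1)·1.800 - (4)·-2.133) / (9) = 1.815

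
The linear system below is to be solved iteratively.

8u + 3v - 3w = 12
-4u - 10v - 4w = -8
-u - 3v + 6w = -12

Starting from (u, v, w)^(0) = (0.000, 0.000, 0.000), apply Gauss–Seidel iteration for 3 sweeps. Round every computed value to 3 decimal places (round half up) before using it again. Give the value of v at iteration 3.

1.084

Iteration 1:
  u = (12 - (3)·0.000 - (-3)·0.000) / (8) = 1.500
  v = (-8 - (-4)·1.500 - (-4)·0.000) / (-10) = 0.200
  w = (-12 - (-1)·1.500 - (-3)·0.200) / (6) = -1.650
Iteration 2:
  u = (12 - (3)·0.200 - (-3)·-1.650) / (8) = 0.806
  v = (-8 - (-4)·0.806 - (-4)·-1.650) / (-10) = 1.138
  w = (-12 - (-1)·0.806 - (-3)·1.138) / (6) = -1.297
Iteration 3:
  u = (12 - (3)·1.138 - (-3)·-1.297) / (8) = 0.587
  v = (-8 - (-4)·0.587 - (-4)·-1.297) / (-10) = 1.084
  w = (-12 - (-1)·0.587 - (-3)·1.084) / (6) = -1.360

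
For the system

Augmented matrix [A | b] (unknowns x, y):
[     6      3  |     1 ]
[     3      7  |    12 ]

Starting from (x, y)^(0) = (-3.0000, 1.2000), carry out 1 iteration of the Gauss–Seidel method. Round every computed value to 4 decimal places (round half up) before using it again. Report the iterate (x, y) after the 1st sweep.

(-0.4333, 1.9000)

Iteration 1:
  x = (1 - (3)·1.2000) / (6) = -0.4333
  y = (12 - (3)·-0.4333) / (7) = 1.9000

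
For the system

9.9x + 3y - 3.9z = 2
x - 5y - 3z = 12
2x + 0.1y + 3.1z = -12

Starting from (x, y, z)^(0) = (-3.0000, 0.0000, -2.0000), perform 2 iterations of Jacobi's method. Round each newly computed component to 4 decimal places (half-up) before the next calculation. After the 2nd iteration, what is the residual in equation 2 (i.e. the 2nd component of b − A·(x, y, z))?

-5.0692

Iteration 1:
  x = (2 - (3)·0.0000 - (-3.9)·-2.0000) / (9.9) = -0.5859
  y = (12 - (1)·-3.0000 - (-3)·-2.0000) / (-5) = -1.8000
  z = (-12 - (2)·-3.0000 - (0.1)·0.0000) / (3.1) = -1.9355
Iteration 2:
  x = (2 - (3)·-1.8000 - (-3.9)·-1.9355) / (9.9) = -0.0150
  y = (12 - (1)·-0.5859 - (-3)·-1.9355) / (-5) = -1.3559
  z = (-12 - (2)·-0.5859 - (0.1)·-1.8000) / (3.1) = -3.4349
Residual b − A·x = (-7.1799, -5.0692, -1.1862)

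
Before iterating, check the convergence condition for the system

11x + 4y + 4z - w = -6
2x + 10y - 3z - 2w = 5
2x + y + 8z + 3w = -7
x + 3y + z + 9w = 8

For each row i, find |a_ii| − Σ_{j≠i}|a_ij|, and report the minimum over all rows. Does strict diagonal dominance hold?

2

row 1: |11| − (4+4+1) = 2
row 2: |10| − (2+3+2) = 3
row 3: |8| − (2+1+3) = 2
row 4: |9| − (1+3+1) = 4
minimum over rows = 2 → strictly diagonally dominant (convergence guaranteed)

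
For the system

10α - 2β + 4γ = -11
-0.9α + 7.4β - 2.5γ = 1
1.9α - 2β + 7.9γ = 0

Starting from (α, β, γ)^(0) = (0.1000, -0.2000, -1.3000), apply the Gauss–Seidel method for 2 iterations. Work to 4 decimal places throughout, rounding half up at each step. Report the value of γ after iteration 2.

0.2898

Iteration 1:
  α = (-11 - (-2)·-0.2000 - (4)·-1.3000) / (10) = -0.6200
  β = (1 - (-0.9)·-0.6200 - (-2.5)·-1.3000) / (7.4) = -0.3795
  γ = (0 - (1.9)·-0.6200 - (-2)·-0.3795) / (7.9) = 0.0530
Iteration 2:
  α = (-11 - (-2)·-0.3795 - (4)·0.0530) / (10) = -1.1971
  β = (1 - (-0.9)·-1.1971 - (-2.5)·0.0530) / (7.4) = 0.0074
  γ = (0 - (1.9)·-1.1971 - (-2)·0.0074) / (7.9) = 0.2898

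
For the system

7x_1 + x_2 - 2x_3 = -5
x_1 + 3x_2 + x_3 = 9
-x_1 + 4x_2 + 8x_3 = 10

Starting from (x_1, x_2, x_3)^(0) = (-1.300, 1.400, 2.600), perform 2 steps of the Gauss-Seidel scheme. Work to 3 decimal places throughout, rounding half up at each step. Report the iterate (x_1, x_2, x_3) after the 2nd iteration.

Iteration 1:
  x_1 = (-5 - (1)·1.400 - (-2)·2.600) / (7) = -0.171
  x_2 = (9 - (1)·-0.171 - (1)·2.600) / (3) = 2.190
  x_3 = (10 - (-1)·-0.171 - (4)·2.190) / (8) = 0.134
Iteration 2:
  x_1 = (-5 - (1)·2.190 - (-2)·0.134) / (7) = -0.989
  x_2 = (9 - (1)·-0.989 - (1)·0.134) / (3) = 3.285
  x_3 = (10 - (-1)·-0.989 - (4)·3.285) / (8) = -0.516

(-0.989, 3.285, -0.516)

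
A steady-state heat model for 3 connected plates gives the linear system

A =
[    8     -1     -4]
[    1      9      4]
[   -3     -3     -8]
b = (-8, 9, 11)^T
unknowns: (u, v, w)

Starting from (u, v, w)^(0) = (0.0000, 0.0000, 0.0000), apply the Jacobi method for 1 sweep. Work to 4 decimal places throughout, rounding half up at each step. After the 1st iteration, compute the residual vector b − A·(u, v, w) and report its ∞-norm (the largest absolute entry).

6.5000

Iteration 1:
  u = (-8 - (-1)·0.0000 - (-4)·0.0000) / (8) = -1.0000
  v = (9 - (1)·0.0000 - (4)·0.0000) / (9) = 1.0000
  w = (11 - (-3)·0.0000 - (-3)·0.0000) / (-8) = -1.3750
Residual b − A·x = (-4.5000, 6.5000, 0.0000); ∞-norm = 6.5000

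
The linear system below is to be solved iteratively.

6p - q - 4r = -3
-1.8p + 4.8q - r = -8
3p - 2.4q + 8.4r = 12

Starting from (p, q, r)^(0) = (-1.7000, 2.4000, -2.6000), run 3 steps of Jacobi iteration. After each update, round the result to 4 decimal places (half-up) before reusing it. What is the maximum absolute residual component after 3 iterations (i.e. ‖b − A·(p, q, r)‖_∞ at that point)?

Iteration 1:
  p = (-3 - (-1)·2.4000 - (-4)·-2.6000) / (6) = -1.8333
  q = (-8 - (-1.8)·-1.7000 - (-1)·-2.6000) / (4.8) = -2.8458
  r = (12 - (3)·-1.7000 - (-2.4)·2.4000) / (8.4) = 2.7214
Iteration 2:
  p = (-3 - (-1)·-2.8458 - (-4)·2.7214) / (6) = 0.8400
  q = (-8 - (-1.8)·-1.8333 - (-1)·2.7214) / (4.8) = -1.7872
  r = (12 - (3)·-1.8333 - (-2.4)·-2.8458) / (8.4) = 1.2702
Iteration 3:
  p = (-3 - (-1)·-1.7872 - (-4)·1.2702) / (6) = 0.0489
  q = (-8 - (-1.8)·0.8400 - (-1)·1.2702) / (4.8) = -1.0870
  r = (12 - (3)·0.8400 - (-2.4)·-1.7872) / (8.4) = 0.6179
Residual b − A·x = (-1.9088, -2.0765, 4.0541); ∞-norm = 4.0541

4.0541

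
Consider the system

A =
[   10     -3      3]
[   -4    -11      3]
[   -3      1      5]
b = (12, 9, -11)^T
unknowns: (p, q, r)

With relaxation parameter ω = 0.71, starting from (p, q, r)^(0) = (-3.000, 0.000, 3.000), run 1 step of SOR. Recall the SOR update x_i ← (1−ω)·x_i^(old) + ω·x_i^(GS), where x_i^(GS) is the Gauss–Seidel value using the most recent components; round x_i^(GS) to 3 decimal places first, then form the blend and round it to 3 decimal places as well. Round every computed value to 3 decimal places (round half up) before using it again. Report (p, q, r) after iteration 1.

Iteration 1:
  p: GS value = (12 - (-3)·0.000 - (3)·3.000) / (10) = 0.300;  p ← (1−ω)·-3.000 + ω·0.300 = -0.657
  q: GS value = (9 - (-4)·-0.657 - (3)·3.000) / (-11) = 0.239;  q ← (1−ω)·0.000 + ω·0.239 = 0.170
  r: GS value = (-11 - (-3)·-0.657 - (1)·0.170) / (5) = -2.628;  r ← (1−ω)·3.000 + ω·-2.628 = -0.996

(-0.657, 0.170, -0.996)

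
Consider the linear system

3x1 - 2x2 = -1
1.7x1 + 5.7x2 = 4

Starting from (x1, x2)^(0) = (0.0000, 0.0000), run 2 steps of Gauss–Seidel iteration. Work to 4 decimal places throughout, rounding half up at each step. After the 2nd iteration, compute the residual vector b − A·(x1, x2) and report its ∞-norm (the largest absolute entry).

0.3186

Iteration 1:
  x1 = (-1 - (-2)·0.0000) / (3) = -0.3333
  x2 = (4 - (1.7)·-0.3333) / (5.7) = 0.8012
Iteration 2:
  x1 = (-1 - (-2)·0.8012) / (3) = 0.2008
  x2 = (4 - (1.7)·0.2008) / (5.7) = 0.6419
Residual b − A·x = (-0.3186, -0.0002); ∞-norm = 0.3186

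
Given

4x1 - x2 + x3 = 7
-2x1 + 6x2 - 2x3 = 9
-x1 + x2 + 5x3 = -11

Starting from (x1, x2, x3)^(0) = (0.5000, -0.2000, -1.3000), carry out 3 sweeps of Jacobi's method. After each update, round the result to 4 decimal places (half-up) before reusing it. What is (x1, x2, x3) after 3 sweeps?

Iteration 1:
  x1 = (7 - (-1)·-0.2000 - (1)·-1.3000) / (4) = 2.0250
  x2 = (9 - (-2)·0.5000 - (-2)·-1.3000) / (6) = 1.2333
  x3 = (-11 - (-1)·0.5000 - (1)·-0.2000) / (5) = -2.0600
Iteration 2:
  x1 = (7 - (-1)·1.2333 - (1)·-2.0600) / (4) = 2.5733
  x2 = (9 - (-2)·2.0250 - (-2)·-2.0600) / (6) = 1.4883
  x3 = (-11 - (-1)·2.0250 - (1)·1.2333) / (5) = -2.0417
Iteration 3:
  x1 = (7 - (-1)·1.4883 - (1)·-2.0417) / (4) = 2.6325
  x2 = (9 - (-2)·2.5733 - (-2)·-2.0417) / (6) = 1.6772
  x3 = (-11 - (-1)·2.5733 - (1)·1.4883) / (5) = -1.9830

(2.6325, 1.6772, -1.9830)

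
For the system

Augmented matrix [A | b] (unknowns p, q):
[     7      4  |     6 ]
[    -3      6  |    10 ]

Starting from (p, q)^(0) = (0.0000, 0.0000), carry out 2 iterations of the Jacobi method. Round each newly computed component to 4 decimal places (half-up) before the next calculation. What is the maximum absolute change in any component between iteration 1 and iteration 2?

0.9524

Iteration 1:
  p = (6 - (4)·0.0000) / (7) = 0.8571
  q = (10 - (-3)·0.0000) / (6) = 1.6667
Iteration 2:
  p = (6 - (4)·1.6667) / (7) = -0.0953
  q = (10 - (-3)·0.8571) / (6) = 2.0952
Change: (-0.9524, 0.4285) → max |·| = 0.9524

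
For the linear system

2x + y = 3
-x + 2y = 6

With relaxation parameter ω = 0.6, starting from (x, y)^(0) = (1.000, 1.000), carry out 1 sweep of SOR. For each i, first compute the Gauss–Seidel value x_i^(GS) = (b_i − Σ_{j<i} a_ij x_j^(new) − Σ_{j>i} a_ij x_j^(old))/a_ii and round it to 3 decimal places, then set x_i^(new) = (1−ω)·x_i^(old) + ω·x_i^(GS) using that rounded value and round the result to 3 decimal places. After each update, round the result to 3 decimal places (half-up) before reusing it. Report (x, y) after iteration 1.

Iteration 1:
  x: GS value = (3 - (1)·1.000) / (2) = 1.000;  x ← (1−ω)·1.000 + ω·1.000 = 1.000
  y: GS value = (6 - (-1)·1.000) / (2) = 3.500;  y ← (1−ω)·1.000 + ω·3.500 = 2.500

(1.000, 2.500)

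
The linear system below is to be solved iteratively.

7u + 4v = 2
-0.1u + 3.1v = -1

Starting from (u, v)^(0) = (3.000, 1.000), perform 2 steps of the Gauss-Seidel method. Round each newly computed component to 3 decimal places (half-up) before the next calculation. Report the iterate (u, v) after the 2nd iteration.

(0.475, -0.307)

Iteration 1:
  u = (2 - (4)·1.000) / (7) = -0.286
  v = (-1 - (-0.1)·-0.286) / (3.1) = -0.332
Iteration 2:
  u = (2 - (4)·-0.332) / (7) = 0.475
  v = (-1 - (-0.1)·0.475) / (3.1) = -0.307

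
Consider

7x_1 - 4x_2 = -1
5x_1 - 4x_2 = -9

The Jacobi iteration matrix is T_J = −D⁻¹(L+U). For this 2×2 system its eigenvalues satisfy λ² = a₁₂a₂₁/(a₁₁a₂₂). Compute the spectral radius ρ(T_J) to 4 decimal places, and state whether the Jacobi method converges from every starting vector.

a₁₂a₂₁/(a₁₁a₂₂) = (-4)·(5) / ((7)·(-4)) = 0.714286
ρ = √|0.714286| = √0.714286 = 0.8452
ρ < 1, so Jacobi converges

0.8452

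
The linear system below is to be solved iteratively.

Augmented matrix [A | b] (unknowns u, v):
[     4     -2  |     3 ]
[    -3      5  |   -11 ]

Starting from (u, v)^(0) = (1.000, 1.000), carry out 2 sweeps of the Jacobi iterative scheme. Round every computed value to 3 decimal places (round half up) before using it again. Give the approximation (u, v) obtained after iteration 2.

Iteration 1:
  u = (3 - (-2)·1.000) / (4) = 1.250
  v = (-11 - (-3)·1.000) / (5) = -1.600
Iteration 2:
  u = (3 - (-2)·-1.600) / (4) = -0.050
  v = (-11 - (-3)·1.250) / (5) = -1.450

(-0.050, -1.450)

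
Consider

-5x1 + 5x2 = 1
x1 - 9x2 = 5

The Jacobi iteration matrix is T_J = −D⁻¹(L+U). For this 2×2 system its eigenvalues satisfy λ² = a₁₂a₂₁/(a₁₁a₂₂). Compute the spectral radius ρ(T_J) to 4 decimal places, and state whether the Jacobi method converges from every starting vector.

a₁₂a₂₁/(a₁₁a₂₂) = (5)·(1) / ((-5)·(-9)) = 0.111111
ρ = √|0.111111| = √0.111111 = 0.3333
ρ < 1, so Jacobi converges

0.3333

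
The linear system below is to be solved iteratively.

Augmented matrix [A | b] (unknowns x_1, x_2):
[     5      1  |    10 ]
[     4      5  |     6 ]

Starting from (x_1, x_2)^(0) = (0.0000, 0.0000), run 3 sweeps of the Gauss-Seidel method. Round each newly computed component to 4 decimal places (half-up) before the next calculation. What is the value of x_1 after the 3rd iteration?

Iteration 1:
  x_1 = (10 - (1)·0.0000) / (5) = 2.0000
  x_2 = (6 - (4)·2.0000) / (5) = -0.4000
Iteration 2:
  x_1 = (10 - (1)·-0.4000) / (5) = 2.0800
  x_2 = (6 - (4)·2.0800) / (5) = -0.4640
Iteration 3:
  x_1 = (10 - (1)·-0.4640) / (5) = 2.0928
  x_2 = (6 - (4)·2.0928) / (5) = -0.4742

2.0928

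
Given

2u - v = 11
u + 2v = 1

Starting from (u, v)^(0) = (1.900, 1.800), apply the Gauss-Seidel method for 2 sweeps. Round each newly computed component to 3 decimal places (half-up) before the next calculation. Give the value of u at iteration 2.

4.150

Iteration 1:
  u = (11 - (-1)·1.800) / (2) = 6.400
  v = (1 - (1)·6.400) / (2) = -2.700
Iteration 2:
  u = (11 - (-1)·-2.700) / (2) = 4.150
  v = (1 - (1)·4.150) / (2) = -1.575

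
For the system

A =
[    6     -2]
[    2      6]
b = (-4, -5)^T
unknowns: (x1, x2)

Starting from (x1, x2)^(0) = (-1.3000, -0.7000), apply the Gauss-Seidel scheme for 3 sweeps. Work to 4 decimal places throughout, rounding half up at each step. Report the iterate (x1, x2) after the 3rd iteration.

(-0.8506, -0.5498)

Iteration 1:
  x1 = (-4 - (-2)·-0.7000) / (6) = -0.9000
  x2 = (-5 - (2)·-0.9000) / (6) = -0.5333
Iteration 2:
  x1 = (-4 - (-2)·-0.5333) / (6) = -0.8444
  x2 = (-5 - (2)·-0.8444) / (6) = -0.5519
Iteration 3:
  x1 = (-4 - (-2)·-0.5519) / (6) = -0.8506
  x2 = (-5 - (2)·-0.8506) / (6) = -0.5498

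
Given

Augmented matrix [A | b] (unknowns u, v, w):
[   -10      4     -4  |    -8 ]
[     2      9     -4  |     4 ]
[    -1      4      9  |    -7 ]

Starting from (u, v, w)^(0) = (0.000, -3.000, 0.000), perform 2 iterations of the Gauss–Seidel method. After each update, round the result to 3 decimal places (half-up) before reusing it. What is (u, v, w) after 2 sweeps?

Iteration 1:
  u = (-8 - (4)·-3.000 - (-4)·0.000) / (-10) = -0.400
  v = (4 - (2)·-0.400 - (-4)·0.000) / (9) = 0.533
  w = (-7 - (-1)·-0.400 - (4)·0.533) / (9) = -1.059
Iteration 2:
  u = (-8 - (4)·0.533 - (-4)·-1.059) / (-10) = 1.437
  v = (4 - (2)·1.437 - (-4)·-1.059) / (9) = -0.346
  w = (-7 - (-1)·1.437 - (4)·-0.346) / (9) = -0.464

(1.437, -0.346, -0.464)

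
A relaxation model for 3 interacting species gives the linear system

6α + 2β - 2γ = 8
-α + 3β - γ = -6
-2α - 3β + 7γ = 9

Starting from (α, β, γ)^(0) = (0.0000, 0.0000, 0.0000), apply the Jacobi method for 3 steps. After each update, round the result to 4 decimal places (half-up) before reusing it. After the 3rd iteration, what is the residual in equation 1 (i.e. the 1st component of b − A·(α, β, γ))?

Iteration 1:
  α = (8 - (2)·0.0000 - (-2)·0.0000) / (6) = 1.3333
  β = (-6 - (-1)·0.0000 - (-1)·0.0000) / (3) = -2.0000
  γ = (9 - (-2)·0.0000 - (-3)·0.0000) / (7) = 1.2857
Iteration 2:
  α = (8 - (2)·-2.0000 - (-2)·1.2857) / (6) = 2.4286
  β = (-6 - (-1)·1.3333 - (-1)·1.2857) / (3) = -1.1270
  γ = (9 - (-2)·1.3333 - (-3)·-2.0000) / (7) = 0.8095
Iteration 3:
  α = (8 - (2)·-1.1270 - (-2)·0.8095) / (6) = 1.9788
  β = (-6 - (-1)·2.4286 - (-1)·0.8095) / (3) = -0.9206
  γ = (9 - (-2)·2.4286 - (-3)·-1.1270) / (7) = 1.4966
Residual b − A·x = (0.9616, 0.2372, -0.2804)

0.9616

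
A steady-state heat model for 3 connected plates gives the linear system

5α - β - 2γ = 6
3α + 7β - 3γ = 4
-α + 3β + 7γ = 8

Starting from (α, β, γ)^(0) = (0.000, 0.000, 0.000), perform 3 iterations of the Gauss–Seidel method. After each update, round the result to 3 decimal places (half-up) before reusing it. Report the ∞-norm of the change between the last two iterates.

0.045

Iteration 1:
  α = (6 - (-1)·0.000 - (-2)·0.000) / (5) = 1.200
  β = (4 - (3)·1.200 - (-3)·0.000) / (7) = 0.057
  γ = (8 - (-1)·1.200 - (3)·0.057) / (7) = 1.290
Iteration 2:
  α = (6 - (-1)·0.057 - (-2)·1.290) / (5) = 1.727
  β = (4 - (3)·1.727 - (-3)·1.290) / (7) = 0.384
  γ = (8 - (-1)·1.727 - (3)·0.384) / (7) = 1.225
Iteration 3:
  α = (6 - (-1)·0.384 - (-2)·1.225) / (5) = 1.767
  β = (4 - (3)·1.767 - (-3)·1.225) / (7) = 0.339
  γ = (8 - (-1)·1.767 - (3)·0.339) / (7) = 1.250
Change: (0.040, -0.045, 0.025) → max |·| = 0.045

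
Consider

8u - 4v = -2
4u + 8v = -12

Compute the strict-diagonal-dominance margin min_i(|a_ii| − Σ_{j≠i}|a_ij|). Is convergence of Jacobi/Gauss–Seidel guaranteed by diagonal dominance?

4

row 1: |8| − (4) = 4
row 2: |8| − (4) = 4
minimum over rows = 4 → strictly diagonally dominant (convergence guaranteed)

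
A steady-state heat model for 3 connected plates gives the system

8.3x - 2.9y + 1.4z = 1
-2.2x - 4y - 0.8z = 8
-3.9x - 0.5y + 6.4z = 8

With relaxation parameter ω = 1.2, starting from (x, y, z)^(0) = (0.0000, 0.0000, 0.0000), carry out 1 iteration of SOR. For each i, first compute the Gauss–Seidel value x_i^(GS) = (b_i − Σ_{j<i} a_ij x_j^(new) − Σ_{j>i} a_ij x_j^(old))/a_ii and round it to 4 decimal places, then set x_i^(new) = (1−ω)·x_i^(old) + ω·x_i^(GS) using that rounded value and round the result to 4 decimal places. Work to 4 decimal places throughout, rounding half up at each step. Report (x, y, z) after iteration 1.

Iteration 1:
  x: GS value = (1 - (-2.9)·0.0000 - (1.4)·0.0000) / (8.3) = 0.1205;  x ← (1−ω)·0.0000 + ω·0.1205 = 0.1446
  y: GS value = (8 - (-2.2)·0.1446 - (-0.8)·0.0000) / (-4) = -2.0795;  y ← (1−ω)·0.0000 + ω·-2.0795 = -2.4954
  z: GS value = (8 - (-3.9)·0.1446 - (-0.5)·-2.4954) / (6.4) = 1.1432;  z ← (1−ω)·0.0000 + ω·1.1432 = 1.3718

(0.1446, -2.4954, 1.3718)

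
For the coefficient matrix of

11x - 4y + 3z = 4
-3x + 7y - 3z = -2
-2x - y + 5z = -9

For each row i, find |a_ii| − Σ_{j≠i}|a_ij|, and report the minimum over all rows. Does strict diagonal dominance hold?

row 1: |11| − (4+3) = 4
row 2: |7| − (3+3) = 1
row 3: |5| − (2+1) = 2
minimum over rows = 1 → strictly diagonally dominant (convergence guaranteed)

1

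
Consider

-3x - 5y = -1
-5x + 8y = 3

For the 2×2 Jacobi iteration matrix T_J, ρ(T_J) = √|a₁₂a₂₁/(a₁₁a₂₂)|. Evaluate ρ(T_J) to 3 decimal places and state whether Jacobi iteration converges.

1.021

a₁₂a₂₁/(a₁₁a₂₂) = (-5)·(-5) / ((-3)·(8)) = -1.041667
ρ = √|-1.041667| = √1.041667 = 1.021
ρ > 1, so Jacobi diverges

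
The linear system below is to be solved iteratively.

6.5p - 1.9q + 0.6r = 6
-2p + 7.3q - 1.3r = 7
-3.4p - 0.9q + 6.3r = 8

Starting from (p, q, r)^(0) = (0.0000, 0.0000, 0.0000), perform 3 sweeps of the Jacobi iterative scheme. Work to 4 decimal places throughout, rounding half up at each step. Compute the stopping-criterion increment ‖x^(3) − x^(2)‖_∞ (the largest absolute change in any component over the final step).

0.1578

Iteration 1:
  p = (6 - (-1.9)·0.0000 - (0.6)·0.0000) / (6.5) = 0.9231
  q = (7 - (-2)·0.0000 - (-1.3)·0.0000) / (7.3) = 0.9589
  r = (8 - (-3.4)·0.0000 - (-0.9)·0.0000) / (6.3) = 1.2698
Iteration 2:
  p = (6 - (-1.9)·0.9589 - (0.6)·1.2698) / (6.5) = 1.0862
  q = (7 - (-2)·0.9231 - (-1.3)·1.2698) / (7.3) = 1.4379
  r = (8 - (-3.4)·0.9231 - (-0.9)·0.9589) / (6.3) = 1.9050
Iteration 3:
  p = (6 - (-1.9)·1.4379 - (0.6)·1.9050) / (6.5) = 1.1675
  q = (7 - (-2)·1.0862 - (-1.3)·1.9050) / (7.3) = 1.5957
  r = (8 - (-3.4)·1.0862 - (-0.9)·1.4379) / (6.3) = 2.0615
Change: (0.0813, 0.1578, 0.1565) → max |·| = 0.1578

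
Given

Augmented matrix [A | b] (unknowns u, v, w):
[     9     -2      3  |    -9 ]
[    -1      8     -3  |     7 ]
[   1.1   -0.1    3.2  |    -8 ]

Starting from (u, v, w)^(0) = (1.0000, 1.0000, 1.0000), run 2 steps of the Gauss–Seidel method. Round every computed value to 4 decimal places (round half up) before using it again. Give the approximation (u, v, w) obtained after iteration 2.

(-0.0587, 0.0864, -2.4771)

Iteration 1:
  u = (-9 - (-2)·1.0000 - (3)·1.0000) / (9) = -1.1111
  v = (7 - (-1)·-1.1111 - (-3)·1.0000) / (8) = 1.1111
  w = (-8 - (1.1)·-1.1111 - (-0.1)·1.1111) / (3.2) = -2.0833
Iteration 2:
  u = (-9 - (-2)·1.1111 - (3)·-2.0833) / (9) = -0.0587
  v = (7 - (-1)·-0.0587 - (-3)·-2.0833) / (8) = 0.0864
  w = (-8 - (1.1)·-0.0587 - (-0.1)·0.0864) / (3.2) = -2.4771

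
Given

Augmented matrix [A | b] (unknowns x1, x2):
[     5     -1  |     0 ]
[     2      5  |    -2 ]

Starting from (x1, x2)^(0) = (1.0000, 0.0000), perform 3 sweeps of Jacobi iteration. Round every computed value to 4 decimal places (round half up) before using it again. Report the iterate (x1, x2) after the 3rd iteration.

Iteration 1:
  x1 = (0 - (-1)·0.0000) / (5) = 0.0000
  x2 = (-2 - (2)·1.0000) / (5) = -0.8000
Iteration 2:
  x1 = (0 - (-1)·-0.8000) / (5) = -0.1600
  x2 = (-2 - (2)·0.0000) / (5) = -0.4000
Iteration 3:
  x1 = (0 - (-1)·-0.4000) / (5) = -0.0800
  x2 = (-2 - (2)·-0.1600) / (5) = -0.3360

(-0.0800, -0.3360)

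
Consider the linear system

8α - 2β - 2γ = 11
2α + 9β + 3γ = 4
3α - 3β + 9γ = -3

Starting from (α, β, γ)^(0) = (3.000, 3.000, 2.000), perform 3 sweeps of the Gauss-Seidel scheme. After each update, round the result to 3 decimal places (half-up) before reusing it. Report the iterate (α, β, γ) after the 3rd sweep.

(1.477, 0.233, -0.748)

Iteration 1:
  α = (11 - (-2)·3.000 - (-2)·2.000) / (8) = 2.625
  β = (4 - (2)·2.625 - (3)·2.000) / (9) = -0.806
  γ = (-3 - (3)·2.625 - (-3)·-0.806) / (9) = -1.477
Iteration 2:
  α = (11 - (-2)·-0.806 - (-2)·-1.477) / (8) = 0.804
  β = (4 - (2)·0.804 - (3)·-1.477) / (9) = 0.758
  γ = (-3 - (3)·0.804 - (-3)·0.758) / (9) = -0.349
Iteration 3:
  α = (11 - (-2)·0.758 - (-2)·-0.349) / (8) = 1.477
  β = (4 - (2)·1.477 - (3)·-0.349) / (9) = 0.233
  γ = (-3 - (3)·1.477 - (-3)·0.233) / (9) = -0.748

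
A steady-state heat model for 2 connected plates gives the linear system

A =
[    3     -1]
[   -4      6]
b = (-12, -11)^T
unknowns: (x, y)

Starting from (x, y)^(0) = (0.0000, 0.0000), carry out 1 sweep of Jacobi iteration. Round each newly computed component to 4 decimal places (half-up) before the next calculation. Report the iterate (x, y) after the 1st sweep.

Iteration 1:
  x = (-12 - (-1)·0.0000) / (3) = -4.0000
  y = (-11 - (-4)·0.0000) / (6) = -1.8333

(-4.0000, -1.8333)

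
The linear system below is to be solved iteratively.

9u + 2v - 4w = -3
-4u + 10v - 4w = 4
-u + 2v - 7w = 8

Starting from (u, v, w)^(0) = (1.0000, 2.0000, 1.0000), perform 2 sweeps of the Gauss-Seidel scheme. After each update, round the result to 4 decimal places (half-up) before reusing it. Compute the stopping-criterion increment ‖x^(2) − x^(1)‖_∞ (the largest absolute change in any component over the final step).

Iteration 1:
  u = (-3 - (2)·2.0000 - (-4)·1.0000) / (9) = -0.3333
  v = (4 - (-4)·-0.3333 - (-4)·1.0000) / (10) = 0.6667
  w = (8 - (-1)·-0.3333 - (2)·0.6667) / (-7) = -0.9048
Iteration 2:
  u = (-3 - (2)·0.6667 - (-4)·-0.9048) / (9) = -0.8836
  v = (4 - (-4)·-0.8836 - (-4)·-0.9048) / (10) = -0.3154
  w = (8 - (-1)·-0.8836 - (2)·-0.3154) / (-7) = -1.1067
Change: (-0.5503, -0.9821, -0.2019) → max |·| = 0.9821

0.9821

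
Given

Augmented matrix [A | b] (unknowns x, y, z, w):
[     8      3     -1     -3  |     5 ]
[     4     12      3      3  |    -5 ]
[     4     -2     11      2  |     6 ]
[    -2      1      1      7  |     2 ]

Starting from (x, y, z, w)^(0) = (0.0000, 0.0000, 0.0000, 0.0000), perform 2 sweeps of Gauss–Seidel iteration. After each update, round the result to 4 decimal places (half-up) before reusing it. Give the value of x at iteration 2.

1.0816

Iteration 1:
  x = (5 - (3)·0.0000 - (-1)·0.0000 - (-3)·0.0000) / (8) = 0.6250
  y = (-5 - (4)·0.6250 - (3)·0.0000 - (3)·0.0000) / (12) = -0.6250
  z = (6 - (4)·0.6250 - (-2)·-0.6250 - (2)·0.0000) / (11) = 0.2045
  w = (2 - (-2)·0.6250 - (1)·-0.6250 - (1)·0.2045) / (7) = 0.5244
Iteration 2:
  x = (5 - (3)·-0.6250 - (-1)·0.2045 - (-3)·0.5244) / (8) = 1.0816
  y = (-5 - (4)·1.0816 - (3)·0.2045 - (3)·0.5244) / (12) = -0.9594
  z = (6 - (4)·1.0816 - (-2)·-0.9594 - (2)·0.5244) / (11) = -0.1176
  w = (2 - (-2)·1.0816 - (1)·-0.9594 - (1)·-0.1176) / (7) = 0.7486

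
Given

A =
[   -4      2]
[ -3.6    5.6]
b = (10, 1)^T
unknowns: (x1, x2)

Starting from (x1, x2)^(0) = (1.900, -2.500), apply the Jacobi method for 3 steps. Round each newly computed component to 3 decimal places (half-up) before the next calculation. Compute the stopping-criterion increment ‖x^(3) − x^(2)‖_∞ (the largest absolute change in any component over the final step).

1.816

Iteration 1:
  x1 = (10 - (2)·-2.500) / (-4) = -3.750
  x2 = (1 - (-3.6)·1.900) / (5.6) = 1.400
Iteration 2:
  x1 = (10 - (2)·1.400) / (-4) = -1.800
  x2 = (1 - (-3.6)·-3.750) / (5.6) = -2.232
Iteration 3:
  x1 = (10 - (2)·-2.232) / (-4) = -3.616
  x2 = (1 - (-3.6)·-1.800) / (5.6) = -0.979
Change: (-1.816, 1.253) → max |·| = 1.816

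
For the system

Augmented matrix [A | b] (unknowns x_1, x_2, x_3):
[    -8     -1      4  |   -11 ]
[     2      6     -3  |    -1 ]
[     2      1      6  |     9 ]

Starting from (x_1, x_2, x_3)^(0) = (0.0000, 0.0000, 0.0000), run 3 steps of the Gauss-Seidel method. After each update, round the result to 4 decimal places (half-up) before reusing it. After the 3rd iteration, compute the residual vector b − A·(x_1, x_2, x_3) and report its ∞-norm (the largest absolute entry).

0.3724

Iteration 1:
  x_1 = (-11 - (-1)·0.0000 - (4)·0.0000) / (-8) = 1.3750
  x_2 = (-1 - (2)·1.3750 - (-3)·0.0000) / (6) = -0.6250
  x_3 = (9 - (2)·1.3750 - (1)·-0.6250) / (6) = 1.1458
Iteration 2:
  x_1 = (-11 - (-1)·-0.6250 - (4)·1.1458) / (-8) = 2.0260
  x_2 = (-1 - (2)·2.0260 - (-3)·1.1458) / (6) = -0.2691
  x_3 = (9 - (2)·2.0260 - (1)·-0.2691) / (6) = 0.8695
Iteration 3:
  x_1 = (-11 - (-1)·-0.2691 - (4)·0.8695) / (-8) = 1.8434
  x_2 = (-1 - (2)·1.8434 - (-3)·0.8695) / (6) = -0.3464
  x_3 = (9 - (2)·1.8434 - (1)·-0.3464) / (6) = 0.9433
Residual b − A·x = (-0.3724, 0.2215, -0.0002); ∞-norm = 0.3724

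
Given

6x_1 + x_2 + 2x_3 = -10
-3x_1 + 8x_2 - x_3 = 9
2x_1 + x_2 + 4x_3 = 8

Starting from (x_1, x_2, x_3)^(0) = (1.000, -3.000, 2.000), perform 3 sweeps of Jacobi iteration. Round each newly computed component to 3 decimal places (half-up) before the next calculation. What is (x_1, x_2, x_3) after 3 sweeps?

Iteration 1:
  x_1 = (-10 - (1)·-3.000 - (2)·2.000) / (6) = -1.833
  x_2 = (9 - (-3)·1.000 - (-1)·2.000) / (8) = 1.750
  x_3 = (8 - (2)·1.000 - (1)·-3.000) / (4) = 2.250
Iteration 2:
  x_1 = (-10 - (1)·1.750 - (2)·2.250) / (6) = -2.708
  x_2 = (9 - (-3)·-1.833 - (-1)·2.250) / (8) = 0.719
  x_3 = (8 - (2)·-1.833 - (1)·1.750) / (4) = 2.479
Iteration 3:
  x_1 = (-10 - (1)·0.719 - (2)·2.479) / (6) = -2.613
  x_2 = (9 - (-3)·-2.708 - (-1)·2.479) / (8) = 0.419
  x_3 = (8 - (2)·-2.708 - (1)·0.719) / (4) = 3.174

(-2.613, 0.419, 3.174)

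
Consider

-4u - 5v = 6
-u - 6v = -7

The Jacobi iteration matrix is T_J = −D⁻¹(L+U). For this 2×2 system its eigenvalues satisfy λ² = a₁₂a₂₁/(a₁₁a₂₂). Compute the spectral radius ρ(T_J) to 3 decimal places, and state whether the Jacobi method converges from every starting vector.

0.456

a₁₂a₂₁/(a₁₁a₂₂) = (-5)·(-1) / ((-4)·(-6)) = 0.208333
ρ = √|0.208333| = √0.208333 = 0.456
ρ < 1, so Jacobi converges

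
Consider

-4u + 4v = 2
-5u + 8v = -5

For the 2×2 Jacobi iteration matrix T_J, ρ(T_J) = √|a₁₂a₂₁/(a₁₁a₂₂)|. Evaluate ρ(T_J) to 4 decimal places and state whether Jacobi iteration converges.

a₁₂a₂₁/(a₁₁a₂₂) = (4)·(-5) / ((-4)·(8)) = 0.625000
ρ = √|0.625000| = √0.625000 = 0.7906
ρ < 1, so Jacobi converges

0.7906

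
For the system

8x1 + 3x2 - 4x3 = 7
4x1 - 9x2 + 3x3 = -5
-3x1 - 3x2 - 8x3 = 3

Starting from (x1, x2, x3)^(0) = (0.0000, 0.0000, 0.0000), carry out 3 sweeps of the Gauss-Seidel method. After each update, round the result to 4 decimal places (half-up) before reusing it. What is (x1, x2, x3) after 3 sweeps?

Iteration 1:
  x1 = (7 - (3)·0.0000 - (-4)·0.0000) / (8) = 0.8750
  x2 = (-5 - (4)·0.8750 - (3)·0.0000) / (-9) = 0.9444
  x3 = (3 - (-3)·0.8750 - (-3)·0.9444) / (-8) = -1.0573
Iteration 2:
  x1 = (7 - (3)·0.9444 - (-4)·-1.0573) / (8) = -0.0078
  x2 = (-5 - (4)·-0.0078 - (3)·-1.0573) / (-9) = 0.1997
  x3 = (3 - (-3)·-0.0078 - (-3)·0.1997) / (-8) = -0.4470
Iteration 3:
  x1 = (7 - (3)·0.1997 - (-4)·-0.4470) / (8) = 0.5766
  x2 = (-5 - (4)·0.5766 - (3)·-0.4470) / (-9) = 0.6628
  x3 = (3 - (-3)·0.5766 - (-3)·0.6628) / (-8) = -0.8398

(0.5766, 0.6628, -0.8398)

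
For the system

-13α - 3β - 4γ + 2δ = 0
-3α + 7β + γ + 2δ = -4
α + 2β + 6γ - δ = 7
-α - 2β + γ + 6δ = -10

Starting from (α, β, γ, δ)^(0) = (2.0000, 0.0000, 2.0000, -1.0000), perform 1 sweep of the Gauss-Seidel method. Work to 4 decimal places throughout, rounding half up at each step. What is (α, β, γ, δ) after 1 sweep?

Iteration 1:
  α = (0 - (-3)·0.0000 - (-4)·2.0000 - (2)·-1.0000) / (-13) = -0.7692
  β = (-4 - (-3)·-0.7692 - (1)·2.0000 - (2)·-1.0000) / (7) = -0.9011
  γ = (7 - (1)·-0.7692 - (2)·-0.9011 - (-1)·-1.0000) / (6) = 1.4286
  δ = (-10 - (-1)·-0.7692 - (-2)·-0.9011 - (1)·1.4286) / (6) = -2.3333

(-0.7692, -0.9011, 1.4286, -2.3333)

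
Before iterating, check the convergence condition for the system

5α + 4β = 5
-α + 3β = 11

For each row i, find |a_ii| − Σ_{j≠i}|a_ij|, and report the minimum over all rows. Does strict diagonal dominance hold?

row 1: |5| − (4) = 1
row 2: |3| − (1) = 2
minimum over rows = 1 → strictly diagonally dominant (convergence guaranteed)

1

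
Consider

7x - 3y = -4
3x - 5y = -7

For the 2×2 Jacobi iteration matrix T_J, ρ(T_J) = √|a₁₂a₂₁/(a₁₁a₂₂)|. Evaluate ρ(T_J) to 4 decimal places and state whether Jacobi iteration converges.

a₁₂a₂₁/(a₁₁a₂₂) = (-3)·(3) / ((7)·(-5)) = 0.257143
ρ = √|0.257143| = √0.257143 = 0.5071
ρ < 1, so Jacobi converges

0.5071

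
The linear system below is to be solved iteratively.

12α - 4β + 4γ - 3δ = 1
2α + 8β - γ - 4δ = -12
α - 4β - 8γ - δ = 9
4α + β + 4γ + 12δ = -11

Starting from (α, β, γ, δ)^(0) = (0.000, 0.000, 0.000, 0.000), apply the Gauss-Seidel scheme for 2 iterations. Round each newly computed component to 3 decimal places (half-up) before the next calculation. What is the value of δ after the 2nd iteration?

-0.538

Iteration 1:
  α = (1 - (-4)·0.000 - (4)·0.000 - (-3)·0.000) / (12) = 0.083
  β = (-12 - (2)·0.083 - (-1)·0.000 - (-4)·0.000) / (8) = -1.521
  γ = (9 - (1)·0.083 - (-4)·-1.521 - (-1)·0.000) / (-8) = -0.354
  δ = (-11 - (4)·0.083 - (1)·-1.521 - (4)·-0.354) / (12) = -0.700
Iteration 2:
  α = (1 - (-4)·-1.521 - (4)·-0.354 - (-3)·-0.700) / (12) = -0.481
  β = (-12 - (2)·-0.481 - (-1)·-0.354 - (-4)·-0.700) / (8) = -1.774
  γ = (9 - (1)·-0.481 - (-4)·-1.774 - (-1)·-0.700) / (-8) = -0.211
  δ = (-11 - (4)·-0.481 - (1)·-1.774 - (4)·-0.211) / (12) = -0.538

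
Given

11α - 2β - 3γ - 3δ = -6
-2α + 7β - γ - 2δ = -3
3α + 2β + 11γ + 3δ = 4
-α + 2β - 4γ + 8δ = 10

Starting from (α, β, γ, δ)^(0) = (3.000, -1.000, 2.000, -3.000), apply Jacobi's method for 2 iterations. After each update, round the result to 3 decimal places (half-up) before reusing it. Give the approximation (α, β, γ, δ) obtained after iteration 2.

Iteration 1:
  α = (-6 - (-2)·-1.000 - (-3)·2.000 - (-3)·-3.000) / (11) = -1.000
  β = (-3 - (-2)·3.000 - (-1)·2.000 - (-2)·-3.000) / (7) = -0.143
  γ = (4 - (3)·3.000 - (2)·-1.000 - (3)·-3.000) / (11) = 0.545
  δ = (10 - (-1)·3.000 - (2)·-1.000 - (-4)·2.000) / (8) = 2.875
Iteration 2:
  α = (-6 - (-2)·-0.143 - (-3)·0.545 - (-3)·2.875) / (11) = 0.361
  β = (-3 - (-2)·-1.000 - (-1)·0.545 - (-2)·2.875) / (7) = 0.185
  γ = (4 - (3)·-1.000 - (2)·-0.143 - (3)·2.875) / (11) = -0.122
  δ = (10 - (-1)·-1.000 - (2)·-0.143 - (-4)·0.545) / (8) = 1.433

(0.361, 0.185, -0.122, 1.433)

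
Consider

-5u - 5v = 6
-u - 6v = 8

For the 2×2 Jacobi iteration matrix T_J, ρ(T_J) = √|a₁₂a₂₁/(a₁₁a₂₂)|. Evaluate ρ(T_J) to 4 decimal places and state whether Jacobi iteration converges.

a₁₂a₂₁/(a₁₁a₂₂) = (-5)·(-1) / ((-5)·(-6)) = 0.166667
ρ = √|0.166667| = √0.166667 = 0.4082
ρ < 1, so Jacobi converges

0.4082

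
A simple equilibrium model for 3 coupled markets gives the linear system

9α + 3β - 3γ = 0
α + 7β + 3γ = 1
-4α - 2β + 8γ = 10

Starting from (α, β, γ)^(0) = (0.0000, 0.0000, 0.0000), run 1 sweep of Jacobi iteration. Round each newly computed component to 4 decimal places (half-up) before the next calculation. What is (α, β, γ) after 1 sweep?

(0.0000, 0.1429, 1.2500)

Iteration 1:
  α = (0 - (3)·0.0000 - (-3)·0.0000) / (9) = 0.0000
  β = (1 - (1)·0.0000 - (3)·0.0000) / (7) = 0.1429
  γ = (10 - (-4)·0.0000 - (-2)·0.0000) / (8) = 1.2500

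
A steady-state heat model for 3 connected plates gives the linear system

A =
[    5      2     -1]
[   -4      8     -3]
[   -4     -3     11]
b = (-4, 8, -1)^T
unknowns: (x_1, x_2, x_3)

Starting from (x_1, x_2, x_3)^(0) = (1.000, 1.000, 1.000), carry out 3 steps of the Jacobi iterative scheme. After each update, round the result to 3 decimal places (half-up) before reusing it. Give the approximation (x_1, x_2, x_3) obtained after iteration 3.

(-1.070, 0.301, -0.423)

Iteration 1:
  x_1 = (-4 - (2)·1.000 - (-1)·1.000) / (5) = -1.000
  x_2 = (8 - (-4)·1.000 - (-3)·1.000) / (8) = 1.875
  x_3 = (-1 - (-4)·1.000 - (-3)·1.000) / (11) = 0.545
Iteration 2:
  x_1 = (-4 - (2)·1.875 - (-1)·0.545) / (5) = -1.441
  x_2 = (8 - (-4)·-1.000 - (-3)·0.545) / (8) = 0.704
  x_3 = (-1 - (-4)·-1.000 - (-3)·1.875) / (11) = 0.057
Iteration 3:
  x_1 = (-4 - (2)·0.704 - (-1)·0.057) / (5) = -1.070
  x_2 = (8 - (-4)·-1.441 - (-3)·0.057) / (8) = 0.301
  x_3 = (-1 - (-4)·-1.441 - (-3)·0.704) / (11) = -0.423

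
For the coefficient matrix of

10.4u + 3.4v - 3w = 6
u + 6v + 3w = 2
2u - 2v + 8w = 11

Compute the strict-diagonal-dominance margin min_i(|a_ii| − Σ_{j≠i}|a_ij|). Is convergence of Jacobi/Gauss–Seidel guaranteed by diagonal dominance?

row 1: |10.4| − (3.4+3) = 4
row 2: |6| − (1+3) = 2
row 3: |8| − (2+2) = 4
minimum over rows = 2 → strictly diagonally dominant (convergence guaranteed)

2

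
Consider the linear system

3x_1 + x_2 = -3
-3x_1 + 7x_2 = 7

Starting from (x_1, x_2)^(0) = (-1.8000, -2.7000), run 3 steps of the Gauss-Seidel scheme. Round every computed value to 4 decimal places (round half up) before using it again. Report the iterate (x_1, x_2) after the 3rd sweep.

Iteration 1:
  x_1 = (-3 - (1)·-2.7000) / (3) = -0.1000
  x_2 = (7 - (-3)·-0.1000) / (7) = 0.9571
Iteration 2:
  x_1 = (-3 - (1)·0.9571) / (3) = -1.3190
  x_2 = (7 - (-3)·-1.3190) / (7) = 0.4347
Iteration 3:
  x_1 = (-3 - (1)·0.4347) / (3) = -1.1449
  x_2 = (7 - (-3)·-1.1449) / (7) = 0.5093

(-1.1449, 0.5093)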